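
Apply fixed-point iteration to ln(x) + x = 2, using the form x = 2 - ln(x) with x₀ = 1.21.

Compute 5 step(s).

Equation: ln(x) + x = 2
Fixed-point form: x = 2 - ln(x)
x₀ = 1.21

x_1 = g(1.210000) = 1.809380
x_2 = g(1.809380) = 1.407016
x_3 = g(1.407016) = 1.658529
x_4 = g(1.658529) = 1.494069
x_5 = g(1.494069) = 1.598497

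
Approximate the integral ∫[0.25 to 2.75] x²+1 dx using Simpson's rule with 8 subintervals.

f(x) = x²+1
a = 0.25, b = 2.75, n = 8
h = (b - a)/n = 0.312500

Simpson's rule: (h/3)[f(x₀) + 4f(x₁) + 2f(x₂) + ... + f(xₙ)]

x_0 = 0.2500, f(x_0) = 1.062500, coefficient = 1
x_1 = 0.5625, f(x_1) = 1.316406, coefficient = 4
x_2 = 0.8750, f(x_2) = 1.765625, coefficient = 2
x_3 = 1.1875, f(x_3) = 2.410156, coefficient = 4
x_4 = 1.5000, f(x_4) = 3.250000, coefficient = 2
x_5 = 1.8125, f(x_5) = 4.285156, coefficient = 4
x_6 = 2.1250, f(x_6) = 5.515625, coefficient = 2
x_7 = 2.4375, f(x_7) = 6.941406, coefficient = 4
x_8 = 2.7500, f(x_8) = 8.562500, coefficient = 1

I ≈ (0.312500/3) × 90.500000 = 9.427083
Exact value: 9.427083
Error: 0.000000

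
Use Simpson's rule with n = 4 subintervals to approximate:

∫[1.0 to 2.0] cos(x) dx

f(x) = cos(x)
a = 1.0, b = 2.0, n = 4
h = (b - a)/n = 0.250000

Simpson's rule: (h/3)[f(x₀) + 4f(x₁) + 2f(x₂) + ... + f(xₙ)]

x_0 = 1.0000, f(x_0) = 0.540302, coefficient = 1
x_1 = 1.2500, f(x_1) = 0.315322, coefficient = 4
x_2 = 1.5000, f(x_2) = 0.070737, coefficient = 2
x_3 = 1.7500, f(x_3) = -0.178246, coefficient = 4
x_4 = 2.0000, f(x_4) = -0.416147, coefficient = 1

I ≈ (0.250000/3) × 0.813935 = 0.067828
Exact value: 0.067826
Error: 0.000001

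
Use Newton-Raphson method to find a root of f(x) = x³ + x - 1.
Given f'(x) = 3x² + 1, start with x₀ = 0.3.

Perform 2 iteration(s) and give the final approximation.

f(x) = x³ + x - 1
f'(x) = 3x² + 1
x₀ = 0.3

Newton-Raphson formula: x_{n+1} = x_n - f(x_n)/f'(x_n)

Iteration 1:
  f(0.300000) = -0.673000
  f'(0.300000) = 1.270000
  x_1 = 0.300000 - (-0.673000)/1.270000 = 0.829921
Iteration 2:
  f(0.829921) = 0.401546
  f'(0.829921) = 3.066308
  x_2 = 0.829921 - 0.401546/3.066308 = 0.698967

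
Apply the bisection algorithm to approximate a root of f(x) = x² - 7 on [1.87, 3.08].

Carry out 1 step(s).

f(x) = x² - 7
Initial interval: [1.87, 3.08]

Iteration 1:
  c_1 = (1.870000 + 3.080000)/2 = 2.475000
  f(c_1) = f(2.475000) = -0.874375
  f(a) × f(c) ≥ 0, new interval: [2.475000, 3.080000]

After 1 iteration(s), the approximation is c_1 = 2.475000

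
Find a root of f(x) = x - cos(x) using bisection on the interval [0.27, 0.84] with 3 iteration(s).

f(x) = x - cos(x)
Initial interval: [0.27, 0.84]

Iteration 1:
  c_1 = (0.270000 + 0.840000)/2 = 0.555000
  f(c_1) = f(0.555000) = -0.294900
  f(a) × f(c) ≥ 0, new interval: [0.555000, 0.840000]
Iteration 2:
  c_2 = (0.555000 + 0.840000)/2 = 0.697500
  f(c_2) = f(0.697500) = -0.068950
  f(a) × f(c) ≥ 0, new interval: [0.697500, 0.840000]
Iteration 3:
  c_3 = (0.697500 + 0.840000)/2 = 0.768750
  f(c_3) = f(0.768750) = 0.049970
  f(a) × f(c) < 0, new interval: [0.697500, 0.768750]

After 3 iteration(s), the approximation is c_3 = 0.768750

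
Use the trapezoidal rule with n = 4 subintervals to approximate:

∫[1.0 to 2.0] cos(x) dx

f(x) = cos(x)
a = 1.0, b = 2.0, n = 4
h = (b - a)/n = 0.250000

Trapezoidal rule: (h/2)[f(x₀) + 2f(x₁) + 2f(x₂) + ... + f(xₙ)]

x_0 = 1.0000, f(x_0) = 0.540302, coefficient = 1
x_1 = 1.2500, f(x_1) = 0.315322, coefficient = 2
x_2 = 1.5000, f(x_2) = 0.070737, coefficient = 2
x_3 = 1.7500, f(x_3) = -0.178246, coefficient = 2
x_4 = 2.0000, f(x_4) = -0.416147, coefficient = 1

I ≈ (0.250000/2) × 0.539782 = 0.067473
Exact value: 0.067826
Error: 0.000354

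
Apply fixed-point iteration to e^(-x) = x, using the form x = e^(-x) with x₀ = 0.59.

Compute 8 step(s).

Equation: e^(-x) = x
Fixed-point form: x = e^(-x)
x₀ = 0.59

x_1 = g(0.590000) = 0.554327
x_2 = g(0.554327) = 0.574459
x_3 = g(0.574459) = 0.563010
x_4 = g(0.563010) = 0.569493
x_5 = g(0.569493) = 0.565812
x_6 = g(0.565812) = 0.567899
x_7 = g(0.567899) = 0.566715
x_8 = g(0.566715) = 0.567386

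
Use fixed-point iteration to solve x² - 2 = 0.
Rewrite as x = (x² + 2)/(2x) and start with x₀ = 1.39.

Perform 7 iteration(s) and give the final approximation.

Equation: x² - 2 = 0
Fixed-point form: x = (x² + 2)/(2x)
x₀ = 1.39

x_1 = g(1.390000) = 1.414424
x_2 = g(1.414424) = 1.414214
x_3 = g(1.414214) = 1.414214
x_4 = g(1.414214) = 1.414214
x_5 = g(1.414214) = 1.414214
x_6 = g(1.414214) = 1.414214
x_7 = g(1.414214) = 1.414214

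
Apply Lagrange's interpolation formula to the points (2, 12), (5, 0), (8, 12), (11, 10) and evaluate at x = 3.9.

Lagrange interpolation formula:
P(x) = Σ yᵢ × Lᵢ(x)
where Lᵢ(x) = Π_{j≠i} (x - xⱼ)/(xᵢ - xⱼ)

L_0(3.9) = (3.9 - 5)/(2 - 5) × (3.9 - 8)/(2 - 8) × (3.9 - 11)/(2 - 11) = 0.197660
L_1(3.9) = (3.9 - 2)/(5 - 2) × (3.9 - 8)/(5 - 8) × (3.9 - 11)/(5 - 11) = 1.024241
L_2(3.9) = (3.9 - 2)/(8 - 2) × (3.9 - 5)/(8 - 5) × (3.9 - 11)/(8 - 11) = -0.274796
L_3(3.9) = (3.9 - 2)/(11 - 2) × (3.9 - 5)/(11 - 5) × (3.9 - 8)/(11 - 8) = 0.052895

P(3.9) = 12×L_0(3.9) + 0×L_1(3.9) + 12×L_2(3.9) + 10×L_3(3.9)
P(3.9) = -0.396679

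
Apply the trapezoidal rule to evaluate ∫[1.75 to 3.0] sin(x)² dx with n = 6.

f(x) = sin(x)²
a = 1.75, b = 3.0, n = 6
h = (b - a)/n = 0.208333

Trapezoidal rule: (h/2)[f(x₀) + 2f(x₁) + 2f(x₂) + ... + f(xₙ)]

x_0 = 1.7500, f(x_0) = 0.968228, coefficient = 1
x_1 = 1.9583, f(x_1) = 0.857185, coefficient = 2
x_2 = 2.1667, f(x_2) = 0.685022, coefficient = 2
x_3 = 2.3750, f(x_3) = 0.481199, coefficient = 2
x_4 = 2.5833, f(x_4) = 0.280593, coefficient = 2
x_5 = 2.7917, f(x_5) = 0.117531, coefficient = 2
x_6 = 3.0000, f(x_6) = 0.019915, coefficient = 1

I ≈ (0.208333/2) × 5.831203 = 0.607417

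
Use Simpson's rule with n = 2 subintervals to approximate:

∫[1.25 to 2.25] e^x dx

f(x) = e^x
a = 1.25, b = 2.25, n = 2
h = (b - a)/n = 0.500000

Simpson's rule: (h/3)[f(x₀) + 4f(x₁) + 2f(x₂) + ... + f(xₙ)]

x_0 = 1.2500, f(x_0) = 3.490343, coefficient = 1
x_1 = 1.7500, f(x_1) = 5.754603, coefficient = 4
x_2 = 2.2500, f(x_2) = 9.487736, coefficient = 1

I ≈ (0.500000/3) × 35.996489 = 5.999415
Exact value: 5.997393
Error: 0.002022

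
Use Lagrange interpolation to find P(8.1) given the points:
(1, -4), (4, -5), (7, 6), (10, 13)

Lagrange interpolation formula:
P(x) = Σ yᵢ × Lᵢ(x)
where Lᵢ(x) = Π_{j≠i} (x - xⱼ)/(xᵢ - xⱼ)

L_0(8.1) = (8.1 - 4)/(1 - 4) × (8.1 - 7)/(1 - 7) × (8.1 - 10)/(1 - 10) = 0.052895
L_1(8.1) = (8.1 - 1)/(4 - 1) × (8.1 - 7)/(4 - 7) × (8.1 - 10)/(4 - 10) = -0.274796
L_2(8.1) = (8.1 - 1)/(7 - 1) × (8.1 - 4)/(7 - 4) × (8.1 - 10)/(7 - 10) = 1.024241
L_3(8.1) = (8.1 - 1)/(10 - 1) × (8.1 - 4)/(10 - 4) × (8.1 - 7)/(10 - 7) = 0.197660

P(8.1) = (-4)×L_0(8.1) + (-5)×L_1(8.1) + 6×L_2(8.1) + 13×L_3(8.1)
P(8.1) = 9.877432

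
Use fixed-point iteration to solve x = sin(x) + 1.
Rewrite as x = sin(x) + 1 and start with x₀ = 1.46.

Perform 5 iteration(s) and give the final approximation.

Equation: x = sin(x) + 1
Fixed-point form: x = sin(x) + 1
x₀ = 1.46

x_1 = g(1.460000) = 1.993868
x_2 = g(1.993868) = 1.911832
x_3 = g(1.911832) = 1.942409
x_4 = g(1.942409) = 1.931743
x_5 = g(1.931743) = 1.935563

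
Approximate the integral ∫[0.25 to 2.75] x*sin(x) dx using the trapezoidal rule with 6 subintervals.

f(x) = x*sin(x)
a = 0.25, b = 2.75, n = 6
h = (b - a)/n = 0.416667

Trapezoidal rule: (h/2)[f(x₀) + 2f(x₁) + 2f(x₂) + ... + f(xₙ)]

x_0 = 0.2500, f(x_0) = 0.061851, coefficient = 1
x_1 = 0.6667, f(x_1) = 0.412247, coefficient = 2
x_2 = 1.0833, f(x_2) = 0.957151, coefficient = 2
x_3 = 1.5000, f(x_3) = 1.496242, coefficient = 2
x_4 = 1.9167, f(x_4) = 1.803163, coefficient = 2
x_5 = 2.3333, f(x_5) = 1.687200, coefficient = 2
x_6 = 2.7500, f(x_6) = 1.049568, coefficient = 1

I ≈ (0.416667/2) × 13.823426 = 2.879880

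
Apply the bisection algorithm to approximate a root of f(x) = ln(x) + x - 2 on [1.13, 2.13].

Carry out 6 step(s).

f(x) = ln(x) + x - 2
Initial interval: [1.13, 2.13]

Iteration 1:
  c_1 = (1.130000 + 2.130000)/2 = 1.630000
  f(c_1) = f(1.630000) = 0.118580
  f(a) × f(c) < 0, new interval: [1.130000, 1.630000]
Iteration 2:
  c_2 = (1.130000 + 1.630000)/2 = 1.380000
  f(c_2) = f(1.380000) = -0.297917
  f(a) × f(c) ≥ 0, new interval: [1.380000, 1.630000]
Iteration 3:
  c_3 = (1.380000 + 1.630000)/2 = 1.505000
  f(c_3) = f(1.505000) = -0.086207
  f(a) × f(c) ≥ 0, new interval: [1.505000, 1.630000]
Iteration 4:
  c_4 = (1.505000 + 1.630000)/2 = 1.567500
  f(c_4) = f(1.567500) = 0.016982
  f(a) × f(c) < 0, new interval: [1.505000, 1.567500]
Iteration 5:
  c_5 = (1.505000 + 1.567500)/2 = 1.536250
  f(c_5) = f(1.536250) = -0.034406
  f(a) × f(c) ≥ 0, new interval: [1.536250, 1.567500]
Iteration 6:
  c_6 = (1.536250 + 1.567500)/2 = 1.551875
  f(c_6) = f(1.551875) = -0.008661
  f(a) × f(c) ≥ 0, new interval: [1.551875, 1.567500]

After 6 iteration(s), the approximation is c_6 = 1.551875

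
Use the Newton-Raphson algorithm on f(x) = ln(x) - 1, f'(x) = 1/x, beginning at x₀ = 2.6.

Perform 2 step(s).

f(x) = ln(x) - 1
f'(x) = 1/x
x₀ = 2.6

Newton-Raphson formula: x_{n+1} = x_n - f(x_n)/f'(x_n)

Iteration 1:
  f(2.600000) = -0.044489
  f'(2.600000) = 0.384615
  x_1 = 2.600000 - (-0.044489)/0.384615 = 2.715670
Iteration 2:
  f(2.715670) = -0.000961
  f'(2.715670) = 0.368233
  x_2 = 2.715670 - (-0.000961)/0.368233 = 2.718281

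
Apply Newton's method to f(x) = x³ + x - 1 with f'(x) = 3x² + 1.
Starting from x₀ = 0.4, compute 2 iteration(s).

f(x) = x³ + x - 1
f'(x) = 3x² + 1
x₀ = 0.4

Newton-Raphson formula: x_{n+1} = x_n - f(x_n)/f'(x_n)

Iteration 1:
  f(0.400000) = -0.536000
  f'(0.400000) = 1.480000
  x_1 = 0.400000 - (-0.536000)/1.480000 = 0.762162
Iteration 2:
  f(0.762162) = 0.204895
  f'(0.762162) = 2.742673
  x_2 = 0.762162 - 0.204895/2.742673 = 0.687456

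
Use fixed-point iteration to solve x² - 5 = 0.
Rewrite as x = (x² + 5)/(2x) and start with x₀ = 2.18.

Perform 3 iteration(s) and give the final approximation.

Equation: x² - 5 = 0
Fixed-point form: x = (x² + 5)/(2x)
x₀ = 2.18

x_1 = g(2.180000) = 2.236789
x_2 = g(2.236789) = 2.236068
x_3 = g(2.236068) = 2.236068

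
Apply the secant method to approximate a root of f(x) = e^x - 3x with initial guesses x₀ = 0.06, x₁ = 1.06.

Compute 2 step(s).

f(x) = e^x - 3x
x₀ = 0.06, x₁ = 1.06

Secant formula: x_{n+1} = x_n - f(x_n)(x_n - x_{n-1})/(f(x_n) - f(x_{n-1}))

Iteration 1:
  f(0.060000) = 0.881837
  f(1.060000) = -0.293629
  x_2 = 1.060000 - (-0.293629)×(1.060000 - 0.060000)/(-0.293629 - 0.881837)
       = 0.810202
Iteration 2:
  f(1.060000) = -0.293629
  f(0.810202) = -0.182244
  x_3 = 0.810202 - (-0.182244)×(0.810202 - 1.060000)/(-0.182244 - (-0.293629))
       = 0.401493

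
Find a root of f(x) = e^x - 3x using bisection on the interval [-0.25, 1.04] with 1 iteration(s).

f(x) = e^x - 3x
Initial interval: [-0.25, 1.04]

Iteration 1:
  c_1 = (-0.250000 + 1.040000)/2 = 0.395000
  f(c_1) = f(0.395000) = 0.299384
  f(a) × f(c) ≥ 0, new interval: [0.395000, 1.040000]

After 1 iteration(s), the approximation is c_1 = 0.395000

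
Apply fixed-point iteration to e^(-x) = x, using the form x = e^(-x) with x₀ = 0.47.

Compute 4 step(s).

Equation: e^(-x) = x
Fixed-point form: x = e^(-x)
x₀ = 0.47

x_1 = g(0.470000) = 0.625002
x_2 = g(0.625002) = 0.535260
x_3 = g(0.535260) = 0.585517
x_4 = g(0.585517) = 0.556818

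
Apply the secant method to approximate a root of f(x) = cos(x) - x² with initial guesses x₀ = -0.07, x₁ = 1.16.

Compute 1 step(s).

f(x) = cos(x) - x²
x₀ = -0.07, x₁ = 1.16

Secant formula: x_{n+1} = x_n - f(x_n)(x_n - x_{n-1})/(f(x_n) - f(x_{n-1}))

Iteration 1:
  f(-0.070000) = 0.992651
  f(1.160000) = -0.946260
  x_2 = 1.160000 - (-0.946260)×(1.160000 - (-0.070000))/(-0.946260 - 0.992651)
       = 0.559715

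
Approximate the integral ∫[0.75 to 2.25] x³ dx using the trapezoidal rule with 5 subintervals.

f(x) = x³
a = 0.75, b = 2.25, n = 5
h = (b - a)/n = 0.300000

Trapezoidal rule: (h/2)[f(x₀) + 2f(x₁) + 2f(x₂) + ... + f(xₙ)]

x_0 = 0.7500, f(x_0) = 0.421875, coefficient = 1
x_1 = 1.0500, f(x_1) = 1.157625, coefficient = 2
x_2 = 1.3500, f(x_2) = 2.460375, coefficient = 2
x_3 = 1.6500, f(x_3) = 4.492125, coefficient = 2
x_4 = 1.9500, f(x_4) = 7.414875, coefficient = 2
x_5 = 2.2500, f(x_5) = 11.390625, coefficient = 1

I ≈ (0.300000/2) × 42.862500 = 6.429375
Exact value: 6.328125
Error: 0.101250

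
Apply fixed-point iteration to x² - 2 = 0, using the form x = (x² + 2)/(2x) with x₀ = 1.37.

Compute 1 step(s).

Equation: x² - 2 = 0
Fixed-point form: x = (x² + 2)/(2x)
x₀ = 1.37

x_1 = g(1.370000) = 1.414927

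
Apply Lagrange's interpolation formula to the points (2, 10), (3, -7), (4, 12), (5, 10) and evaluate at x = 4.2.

Lagrange interpolation formula:
P(x) = Σ yᵢ × Lᵢ(x)
where Lᵢ(x) = Π_{j≠i} (x - xⱼ)/(xᵢ - xⱼ)

L_0(4.2) = (4.2 - 3)/(2 - 3) × (4.2 - 4)/(2 - 4) × (4.2 - 5)/(2 - 5) = 0.032000
L_1(4.2) = (4.2 - 2)/(3 - 2) × (4.2 - 4)/(3 - 4) × (4.2 - 5)/(3 - 5) = -0.176000
L_2(4.2) = (4.2 - 2)/(4 - 2) × (4.2 - 3)/(4 - 3) × (4.2 - 5)/(4 - 5) = 1.056000
L_3(4.2) = (4.2 - 2)/(5 - 2) × (4.2 - 3)/(5 - 3) × (4.2 - 4)/(5 - 4) = 0.088000

P(4.2) = 10×L_0(4.2) + (-7)×L_1(4.2) + 12×L_2(4.2) + 10×L_3(4.2)
P(4.2) = 15.104000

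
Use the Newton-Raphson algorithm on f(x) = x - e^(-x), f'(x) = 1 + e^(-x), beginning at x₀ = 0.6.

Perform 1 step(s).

f(x) = x - e^(-x)
f'(x) = 1 + e^(-x)
x₀ = 0.6

Newton-Raphson formula: x_{n+1} = x_n - f(x_n)/f'(x_n)

Iteration 1:
  f(0.600000) = 0.051188
  f'(0.600000) = 1.548812
  x_1 = 0.600000 - 0.051188/1.548812 = 0.566950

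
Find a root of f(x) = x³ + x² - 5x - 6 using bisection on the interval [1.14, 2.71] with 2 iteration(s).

f(x) = x³ + x² - 5x - 6
Initial interval: [1.14, 2.71]

Iteration 1:
  c_1 = (1.140000 + 2.710000)/2 = 1.925000
  f(c_1) = f(1.925000) = -4.786047
  f(a) × f(c) ≥ 0, new interval: [1.925000, 2.710000]
Iteration 2:
  c_2 = (1.925000 + 2.710000)/2 = 2.317500
  f(c_2) = f(2.317500) = 0.230150
  f(a) × f(c) < 0, new interval: [1.925000, 2.317500]

After 2 iteration(s), the approximation is c_2 = 2.317500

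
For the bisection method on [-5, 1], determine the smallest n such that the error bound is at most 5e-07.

We need (b-a)/2^n ≤ 5e-07
(1 - (-5))/2^n ≤ 5e-07
6/2^n ≤ 5e-07
2^n ≥ 12000000
n ≥ log₂(12000000) = 23.52
n ≥ 24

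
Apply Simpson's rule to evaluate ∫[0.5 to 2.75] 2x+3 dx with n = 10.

f(x) = 2x+3
a = 0.5, b = 2.75, n = 10
h = (b - a)/n = 0.225000

Simpson's rule: (h/3)[f(x₀) + 4f(x₁) + 2f(x₂) + ... + f(xₙ)]

x_0 = 0.5000, f(x_0) = 4.000000, coefficient = 1
x_1 = 0.7250, f(x_1) = 4.450000, coefficient = 4
x_2 = 0.9500, f(x_2) = 4.900000, coefficient = 2
x_3 = 1.1750, f(x_3) = 5.350000, coefficient = 4
x_4 = 1.4000, f(x_4) = 5.800000, coefficient = 2
x_5 = 1.6250, f(x_5) = 6.250000, coefficient = 4
x_6 = 1.8500, f(x_6) = 6.700000, coefficient = 2
x_7 = 2.0750, f(x_7) = 7.150000, coefficient = 4
x_8 = 2.3000, f(x_8) = 7.600000, coefficient = 2
x_9 = 2.5250, f(x_9) = 8.050000, coefficient = 4
x_10 = 2.7500, f(x_10) = 8.500000, coefficient = 1

I ≈ (0.225000/3) × 187.500000 = 14.062500
Exact value: 14.062500
Error: 0.000000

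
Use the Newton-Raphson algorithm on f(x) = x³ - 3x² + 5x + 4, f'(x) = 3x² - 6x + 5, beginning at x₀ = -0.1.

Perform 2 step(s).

f(x) = x³ - 3x² + 5x + 4
f'(x) = 3x² - 6x + 5
x₀ = -0.1

Newton-Raphson formula: x_{n+1} = x_n - f(x_n)/f'(x_n)

Iteration 1:
  f(-0.100000) = 3.469000
  f'(-0.100000) = 5.630000
  x_1 = -0.100000 - 3.469000/5.630000 = -0.716163
Iteration 2:
  f(-0.716163) = -1.486800
  f'(-0.716163) = 10.835651
  x_2 = -0.716163 - (-1.486800)/10.835651 = -0.578950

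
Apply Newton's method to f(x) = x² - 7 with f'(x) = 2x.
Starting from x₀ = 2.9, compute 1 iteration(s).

f(x) = x² - 7
f'(x) = 2x
x₀ = 2.9

Newton-Raphson formula: x_{n+1} = x_n - f(x_n)/f'(x_n)

Iteration 1:
  f(2.900000) = 1.410000
  f'(2.900000) = 5.800000
  x_1 = 2.900000 - 1.410000/5.800000 = 2.656897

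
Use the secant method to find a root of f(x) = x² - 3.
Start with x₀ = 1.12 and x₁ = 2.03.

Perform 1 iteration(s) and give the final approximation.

f(x) = x² - 3
x₀ = 1.12, x₁ = 2.03

Secant formula: x_{n+1} = x_n - f(x_n)(x_n - x_{n-1})/(f(x_n) - f(x_{n-1}))

Iteration 1:
  f(1.120000) = -1.745600
  f(2.030000) = 1.120900
  x_2 = 2.030000 - 1.120900×(2.030000 - 1.120000)/(1.120900 - (-1.745600))
       = 1.674159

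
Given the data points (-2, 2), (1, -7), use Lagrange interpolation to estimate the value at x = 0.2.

Lagrange interpolation formula:
P(x) = Σ yᵢ × Lᵢ(x)
where Lᵢ(x) = Π_{j≠i} (x - xⱼ)/(xᵢ - xⱼ)

L_0(0.2) = (0.2 - 1)/(-2 - 1) = 0.266667
L_1(0.2) = (0.2 - (-2))/(1 - (-2)) = 0.733333

P(0.2) = 2×L_0(0.2) + (-7)×L_1(0.2)
P(0.2) = -4.600000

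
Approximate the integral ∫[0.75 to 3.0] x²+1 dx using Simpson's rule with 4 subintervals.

f(x) = x²+1
a = 0.75, b = 3.0, n = 4
h = (b - a)/n = 0.562500

Simpson's rule: (h/3)[f(x₀) + 4f(x₁) + 2f(x₂) + ... + f(xₙ)]

x_0 = 0.7500, f(x_0) = 1.562500, coefficient = 1
x_1 = 1.3125, f(x_1) = 2.722656, coefficient = 4
x_2 = 1.8750, f(x_2) = 4.515625, coefficient = 2
x_3 = 2.4375, f(x_3) = 6.941406, coefficient = 4
x_4 = 3.0000, f(x_4) = 10.000000, coefficient = 1

I ≈ (0.562500/3) × 59.250000 = 11.109375
Exact value: 11.109375
Error: 0.000000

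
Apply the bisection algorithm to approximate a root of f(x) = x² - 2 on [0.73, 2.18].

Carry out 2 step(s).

f(x) = x² - 2
Initial interval: [0.73, 2.18]

Iteration 1:
  c_1 = (0.730000 + 2.180000)/2 = 1.455000
  f(c_1) = f(1.455000) = 0.117025
  f(a) × f(c) < 0, new interval: [0.730000, 1.455000]
Iteration 2:
  c_2 = (0.730000 + 1.455000)/2 = 1.092500
  f(c_2) = f(1.092500) = -0.806444
  f(a) × f(c) ≥ 0, new interval: [1.092500, 1.455000]

After 2 iteration(s), the approximation is c_2 = 1.092500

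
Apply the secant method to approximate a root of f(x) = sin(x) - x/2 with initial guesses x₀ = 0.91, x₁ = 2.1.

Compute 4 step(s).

f(x) = sin(x) - x/2
x₀ = 0.91, x₁ = 2.1

Secant formula: x_{n+1} = x_n - f(x_n)(x_n - x_{n-1})/(f(x_n) - f(x_{n-1}))

Iteration 1:
  f(0.910000) = 0.334504
  f(2.100000) = -0.186791
  x_2 = 2.100000 - (-0.186791)×(2.100000 - 0.910000)/(-0.186791 - 0.334504)
       = 1.673598
Iteration 2:
  f(2.100000) = -0.186791
  f(1.673598) = 0.157921
  x_3 = 1.673598 - 0.157921×(1.673598 - 2.100000)/(0.157921 - (-0.186791))
       = 1.868944
Iteration 3:
  f(1.673598) = 0.157921
  f(1.868944) = 0.021410
  x_4 = 1.868944 - 0.021410×(1.868944 - 1.673598)/(0.021410 - 0.157921)
       = 1.899582
Iteration 4:
  f(1.868944) = 0.021410
  f(1.899582) = -0.003356
  x_5 = 1.899582 - (-0.003356)×(1.899582 - 1.868944)/(-0.003356 - 0.021410)
       = 1.895430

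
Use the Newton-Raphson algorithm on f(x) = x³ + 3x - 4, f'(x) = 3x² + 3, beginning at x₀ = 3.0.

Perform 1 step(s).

f(x) = x³ + 3x - 4
f'(x) = 3x² + 3
x₀ = 3.0

Newton-Raphson formula: x_{n+1} = x_n - f(x_n)/f'(x_n)

Iteration 1:
  f(3.000000) = 32.000000
  f'(3.000000) = 30.000000
  x_1 = 3.000000 - 32.000000/30.000000 = 1.933333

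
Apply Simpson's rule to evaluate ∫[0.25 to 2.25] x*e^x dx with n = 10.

f(x) = x*e^x
a = 0.25, b = 2.25, n = 10
h = (b - a)/n = 0.200000

Simpson's rule: (h/3)[f(x₀) + 4f(x₁) + 2f(x₂) + ... + f(xₙ)]

x_0 = 0.2500, f(x_0) = 0.321006, coefficient = 1
x_1 = 0.4500, f(x_1) = 0.705740, coefficient = 4
x_2 = 0.6500, f(x_2) = 1.245102, coefficient = 2
x_3 = 0.8500, f(x_3) = 1.988700, coefficient = 4
x_4 = 1.0500, f(x_4) = 3.000534, coefficient = 2
x_5 = 1.2500, f(x_5) = 4.362929, coefficient = 4
x_6 = 1.4500, f(x_6) = 6.181516, coefficient = 2
x_7 = 1.6500, f(x_7) = 8.591517, coefficient = 4
x_8 = 1.8500, f(x_8) = 11.765666, coefficient = 2
x_9 = 2.0500, f(x_9) = 15.924197, coefficient = 4
x_10 = 2.2500, f(x_10) = 21.347406, coefficient = 1

I ≈ (0.200000/3) × 192.346379 = 12.823092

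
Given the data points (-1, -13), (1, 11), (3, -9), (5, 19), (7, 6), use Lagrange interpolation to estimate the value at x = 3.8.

Lagrange interpolation formula:
P(x) = Σ yᵢ × Lᵢ(x)
where Lᵢ(x) = Π_{j≠i} (x - xⱼ)/(xᵢ - xⱼ)

L_0(3.8) = (3.8 - 1)/(-1 - 1) × (3.8 - 3)/(-1 - 3) × (3.8 - 5)/(-1 - 5) × (3.8 - 7)/(-1 - 7) = 0.022400
L_1(3.8) = (3.8 - (-1))/(1 - (-1)) × (3.8 - 3)/(1 - 3) × (3.8 - 5)/(1 - 5) × (3.8 - 7)/(1 - 7) = -0.153600
L_2(3.8) = (3.8 - (-1))/(3 - (-1)) × (3.8 - 1)/(3 - 1) × (3.8 - 5)/(3 - 5) × (3.8 - 7)/(3 - 7) = 0.806400
L_3(3.8) = (3.8 - (-1))/(5 - (-1)) × (3.8 - 1)/(5 - 1) × (3.8 - 3)/(5 - 3) × (3.8 - 7)/(5 - 7) = 0.358400
L_4(3.8) = (3.8 - (-1))/(7 - (-1)) × (3.8 - 1)/(7 - 1) × (3.8 - 3)/(7 - 3) × (3.8 - 5)/(7 - 5) = -0.033600

P(3.8) = (-13)×L_0(3.8) + 11×L_1(3.8) + (-9)×L_2(3.8) + 19×L_3(3.8) + 6×L_4(3.8)
P(3.8) = -2.630400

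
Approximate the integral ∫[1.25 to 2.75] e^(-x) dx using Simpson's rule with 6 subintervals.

f(x) = e^(-x)
a = 1.25, b = 2.75, n = 6
h = (b - a)/n = 0.250000

Simpson's rule: (h/3)[f(x₀) + 4f(x₁) + 2f(x₂) + ... + f(xₙ)]

x_0 = 1.2500, f(x_0) = 0.286505, coefficient = 1
x_1 = 1.5000, f(x_1) = 0.223130, coefficient = 4
x_2 = 1.7500, f(x_2) = 0.173774, coefficient = 2
x_3 = 2.0000, f(x_3) = 0.135335, coefficient = 4
x_4 = 2.2500, f(x_4) = 0.105399, coefficient = 2
x_5 = 2.5000, f(x_5) = 0.082085, coefficient = 4
x_6 = 2.7500, f(x_6) = 0.063928, coefficient = 1

I ≈ (0.250000/3) × 2.670981 = 0.222582
Exact value: 0.222577
Error: 0.000005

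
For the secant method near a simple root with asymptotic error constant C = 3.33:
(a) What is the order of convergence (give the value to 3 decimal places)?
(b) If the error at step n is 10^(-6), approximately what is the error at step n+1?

(a) Secant method has superlinear convergence with order φ = (1+√5)/2 ≈ 1.618.
    This means |e_{n+1}| ≈ C|e_n|^1.618.

(b) With |e_n| = 10^(-6) and C = 3.33:
    |e_{n+1}| ≈ 3.33 × (10^(-6))^1.618 = 3.33 × 10^(-9.71)

(a) ≈ 1.618 (golden ratio); (b) |e_{n+1}| ≈ 6.520e-10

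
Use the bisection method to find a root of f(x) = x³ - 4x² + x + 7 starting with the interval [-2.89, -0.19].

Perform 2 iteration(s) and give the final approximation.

f(x) = x³ - 4x² + x + 7
Initial interval: [-2.89, -0.19]

Iteration 1:
  c_1 = (-2.890000 + (-0.190000))/2 = -1.540000
  f(c_1) = f(-1.540000) = -7.678664
  f(a) × f(c) ≥ 0, new interval: [-1.540000, -0.190000]
Iteration 2:
  c_2 = (-1.540000 + (-0.190000))/2 = -0.865000
  f(c_2) = f(-0.865000) = 2.494885
  f(a) × f(c) < 0, new interval: [-1.540000, -0.865000]

After 2 iteration(s), the approximation is c_2 = -0.865000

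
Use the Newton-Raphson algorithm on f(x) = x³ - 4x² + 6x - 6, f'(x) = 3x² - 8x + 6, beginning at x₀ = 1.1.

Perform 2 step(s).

f(x) = x³ - 4x² + 6x - 6
f'(x) = 3x² - 8x + 6
x₀ = 1.1

Newton-Raphson formula: x_{n+1} = x_n - f(x_n)/f'(x_n)

Iteration 1:
  f(1.100000) = -2.909000
  f'(1.100000) = 0.830000
  x_1 = 1.100000 - (-2.909000)/0.830000 = 4.604819
Iteration 2:
  f(4.604819) = 34.453722
  f'(4.604819) = 32.774528
  x_2 = 4.604819 - 34.453722/32.774528 = 3.553585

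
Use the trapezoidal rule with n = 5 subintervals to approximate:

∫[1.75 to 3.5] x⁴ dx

f(x) = x⁴
a = 1.75, b = 3.5, n = 5
h = (b - a)/n = 0.350000

Trapezoidal rule: (h/2)[f(x₀) + 2f(x₁) + 2f(x₂) + ... + f(xₙ)]

x_0 = 1.7500, f(x_0) = 9.378906, coefficient = 1
x_1 = 2.1000, f(x_1) = 19.448100, coefficient = 2
x_2 = 2.4500, f(x_2) = 36.030006, coefficient = 2
x_3 = 2.8000, f(x_3) = 61.465600, coefficient = 2
x_4 = 3.1500, f(x_4) = 98.456006, coefficient = 2
x_5 = 3.5000, f(x_5) = 150.062500, coefficient = 1

I ≈ (0.350000/2) × 590.240831 = 103.292145
Exact value: 101.761133
Error: 1.531013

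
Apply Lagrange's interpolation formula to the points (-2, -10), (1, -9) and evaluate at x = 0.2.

Lagrange interpolation formula:
P(x) = Σ yᵢ × Lᵢ(x)
where Lᵢ(x) = Π_{j≠i} (x - xⱼ)/(xᵢ - xⱼ)

L_0(0.2) = (0.2 - 1)/(-2 - 1) = 0.266667
L_1(0.2) = (0.2 - (-2))/(1 - (-2)) = 0.733333

P(0.2) = (-10)×L_0(0.2) + (-9)×L_1(0.2)
P(0.2) = -9.266667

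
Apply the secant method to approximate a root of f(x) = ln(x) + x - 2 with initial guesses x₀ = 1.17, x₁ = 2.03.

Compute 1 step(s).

f(x) = ln(x) + x - 2
x₀ = 1.17, x₁ = 2.03

Secant formula: x_{n+1} = x_n - f(x_n)(x_n - x_{n-1})/(f(x_n) - f(x_{n-1}))

Iteration 1:
  f(1.170000) = -0.672996
  f(2.030000) = 0.738036
  x_2 = 2.030000 - 0.738036×(2.030000 - 1.170000)/(0.738036 - (-0.672996))
       = 1.580180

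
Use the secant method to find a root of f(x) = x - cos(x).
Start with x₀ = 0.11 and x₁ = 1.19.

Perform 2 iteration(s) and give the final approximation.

f(x) = x - cos(x)
x₀ = 0.11, x₁ = 1.19

Secant formula: x_{n+1} = x_n - f(x_n)(x_n - x_{n-1})/(f(x_n) - f(x_{n-1}))

Iteration 1:
  f(0.110000) = -0.883956
  f(1.190000) = 0.818340
  x_2 = 1.190000 - 0.818340×(1.190000 - 0.110000)/(0.818340 - (-0.883956))
       = 0.670815
Iteration 2:
  f(1.190000) = 0.818340
  f(0.670815) = -0.112501
  x_3 = 0.670815 - (-0.112501)×(0.670815 - 1.190000)/(-0.112501 - 0.818340)
       = 0.733563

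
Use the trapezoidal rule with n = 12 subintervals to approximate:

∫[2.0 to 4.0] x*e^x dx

f(x) = x*e^x
a = 2.0, b = 4.0, n = 12
h = (b - a)/n = 0.166667

Trapezoidal rule: (h/2)[f(x₀) + 2f(x₁) + 2f(x₂) + ... + f(xₙ)]

x_0 = 2.0000, f(x_0) = 14.778112, coefficient = 1
x_1 = 2.1667, f(x_1) = 18.913133, coefficient = 2
x_2 = 2.3333, f(x_2) = 24.061937, coefficient = 2
x_3 = 2.5000, f(x_3) = 30.456235, coefficient = 2
x_4 = 2.6667, f(x_4) = 38.378443, coefficient = 2
x_5 = 2.8333, f(x_5) = 48.172446, coefficient = 2
x_6 = 3.0000, f(x_6) = 60.256611, coefficient = 2
x_7 = 3.1667, f(x_7) = 75.139484, coefficient = 2
x_8 = 3.3333, f(x_8) = 93.438750, coefficient = 2
x_9 = 3.5000, f(x_9) = 115.904082, coefficient = 2
x_10 = 3.6667, f(x_10) = 143.444708, coefficient = 2
x_11 = 3.8333, f(x_11) = 177.162622, coefficient = 2
x_12 = 4.0000, f(x_12) = 218.392600, coefficient = 1

I ≈ (0.166667/2) × 1883.827614 = 156.985634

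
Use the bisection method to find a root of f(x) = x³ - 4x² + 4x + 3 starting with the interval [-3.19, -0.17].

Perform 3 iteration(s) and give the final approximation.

f(x) = x³ - 4x² + 4x + 3
Initial interval: [-3.19, -0.17]

Iteration 1:
  c_1 = (-3.190000 + (-0.170000))/2 = -1.680000
  f(c_1) = f(-1.680000) = -19.751232
  f(a) × f(c) ≥ 0, new interval: [-1.680000, -0.170000]
Iteration 2:
  c_2 = (-1.680000 + (-0.170000))/2 = -0.925000
  f(c_2) = f(-0.925000) = -4.913953
  f(a) × f(c) ≥ 0, new interval: [-0.925000, -0.170000]
Iteration 3:
  c_3 = (-0.925000 + (-0.170000))/2 = -0.547500
  f(c_3) = f(-0.547500) = -0.553142
  f(a) × f(c) ≥ 0, new interval: [-0.547500, -0.170000]

After 3 iteration(s), the approximation is c_3 = -0.547500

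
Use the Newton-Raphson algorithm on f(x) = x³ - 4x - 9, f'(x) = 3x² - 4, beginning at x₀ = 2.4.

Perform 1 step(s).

f(x) = x³ - 4x - 9
f'(x) = 3x² - 4
x₀ = 2.4

Newton-Raphson formula: x_{n+1} = x_n - f(x_n)/f'(x_n)

Iteration 1:
  f(2.400000) = -4.776000
  f'(2.400000) = 13.280000
  x_1 = 2.400000 - (-4.776000)/13.280000 = 2.759639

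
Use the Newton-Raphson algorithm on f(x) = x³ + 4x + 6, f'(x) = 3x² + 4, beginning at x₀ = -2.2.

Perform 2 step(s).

f(x) = x³ + 4x + 6
f'(x) = 3x² + 4
x₀ = -2.2

Newton-Raphson formula: x_{n+1} = x_n - f(x_n)/f'(x_n)

Iteration 1:
  f(-2.200000) = -13.448000
  f'(-2.200000) = 18.520000
  x_1 = -2.200000 - (-13.448000)/18.520000 = -1.473866
Iteration 2:
  f(-1.473866) = -3.097116
  f'(-1.473866) = 10.516844
  x_2 = -1.473866 - (-3.097116)/10.516844 = -1.179375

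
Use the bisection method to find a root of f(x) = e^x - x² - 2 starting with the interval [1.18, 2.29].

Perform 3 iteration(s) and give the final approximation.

f(x) = e^x - x² - 2
Initial interval: [1.18, 2.29]

Iteration 1:
  c_1 = (1.180000 + 2.290000)/2 = 1.735000
  f(c_1) = f(1.735000) = 0.658703
  f(a) × f(c) < 0, new interval: [1.180000, 1.735000]
Iteration 2:
  c_2 = (1.180000 + 1.735000)/2 = 1.457500
  f(c_2) = f(1.457500) = 0.170902
  f(a) × f(c) < 0, new interval: [1.180000, 1.457500]
Iteration 3:
  c_3 = (1.180000 + 1.457500)/2 = 1.318750
  f(c_3) = f(1.318750) = -0.000357
  f(a) × f(c) ≥ 0, new interval: [1.318750, 1.457500]

After 3 iteration(s), the approximation is c_3 = 1.318750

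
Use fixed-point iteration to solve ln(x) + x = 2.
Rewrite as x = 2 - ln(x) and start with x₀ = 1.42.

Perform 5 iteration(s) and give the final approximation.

Equation: ln(x) + x = 2
Fixed-point form: x = 2 - ln(x)
x₀ = 1.42

x_1 = g(1.420000) = 1.649343
x_2 = g(1.649343) = 1.499623
x_3 = g(1.499623) = 1.594786
x_4 = g(1.594786) = 1.533260
x_5 = g(1.533260) = 1.572604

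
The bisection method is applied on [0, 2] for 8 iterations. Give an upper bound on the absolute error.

Bisection error bound: |error| ≤ (b-a)/2^n
|error| ≤ (2 - 0)/2^8 = 2/2^8
|error| ≤ 0.0078125000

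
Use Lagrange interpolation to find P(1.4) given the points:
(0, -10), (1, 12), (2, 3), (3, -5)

Lagrange interpolation formula:
P(x) = Σ yᵢ × Lᵢ(x)
where Lᵢ(x) = Π_{j≠i} (x - xⱼ)/(xᵢ - xⱼ)

L_0(1.4) = (1.4 - 1)/(0 - 1) × (1.4 - 2)/(0 - 2) × (1.4 - 3)/(0 - 3) = -0.064000
L_1(1.4) = (1.4 - 0)/(1 - 0) × (1.4 - 2)/(1 - 2) × (1.4 - 3)/(1 - 3) = 0.672000
L_2(1.4) = (1.4 - 0)/(2 - 0) × (1.4 - 1)/(2 - 1) × (1.4 - 3)/(2 - 3) = 0.448000
L_3(1.4) = (1.4 - 0)/(3 - 0) × (1.4 - 1)/(3 - 1) × (1.4 - 2)/(3 - 2) = -0.056000

P(1.4) = (-10)×L_0(1.4) + 12×L_1(1.4) + 3×L_2(1.4) + (-5)×L_3(1.4)
P(1.4) = 10.328000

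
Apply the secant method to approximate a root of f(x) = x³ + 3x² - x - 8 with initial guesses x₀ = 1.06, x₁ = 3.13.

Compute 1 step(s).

f(x) = x³ + 3x² - x - 8
x₀ = 1.06, x₁ = 3.13

Secant formula: x_{n+1} = x_n - f(x_n)(x_n - x_{n-1})/(f(x_n) - f(x_{n-1}))

Iteration 1:
  f(1.060000) = -4.498184
  f(3.130000) = 48.924997
  x_2 = 3.130000 - 48.924997×(3.130000 - 1.060000)/(48.924997 - (-4.498184))
       = 1.234292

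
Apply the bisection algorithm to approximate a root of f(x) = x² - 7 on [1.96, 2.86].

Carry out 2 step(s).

f(x) = x² - 7
Initial interval: [1.96, 2.86]

Iteration 1:
  c_1 = (1.960000 + 2.860000)/2 = 2.410000
  f(c_1) = f(2.410000) = -1.191900
  f(a) × f(c) ≥ 0, new interval: [2.410000, 2.860000]
Iteration 2:
  c_2 = (2.410000 + 2.860000)/2 = 2.635000
  f(c_2) = f(2.635000) = -0.056775
  f(a) × f(c) ≥ 0, new interval: [2.635000, 2.860000]

After 2 iteration(s), the approximation is c_2 = 2.635000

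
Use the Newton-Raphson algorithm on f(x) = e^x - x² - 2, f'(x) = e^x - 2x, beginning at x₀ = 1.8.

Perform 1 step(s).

f(x) = e^x - x² - 2
f'(x) = e^x - 2x
x₀ = 1.8

Newton-Raphson formula: x_{n+1} = x_n - f(x_n)/f'(x_n)

Iteration 1:
  f(1.800000) = 0.809647
  f'(1.800000) = 2.449647
  x_1 = 1.800000 - 0.809647/2.449647 = 1.469484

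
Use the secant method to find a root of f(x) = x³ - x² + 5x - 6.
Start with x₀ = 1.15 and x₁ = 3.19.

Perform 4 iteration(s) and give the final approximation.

f(x) = x³ - x² + 5x - 6
x₀ = 1.15, x₁ = 3.19

Secant formula: x_{n+1} = x_n - f(x_n)(x_n - x_{n-1})/(f(x_n) - f(x_{n-1}))

Iteration 1:
  f(1.150000) = -0.051625
  f(3.190000) = 32.235659
  x_2 = 3.190000 - 32.235659×(3.190000 - 1.150000)/(32.235659 - (-0.051625))
       = 1.153262
Iteration 2:
  f(3.190000) = 32.235659
  f(1.153262) = -0.029851
  x_3 = 1.153262 - (-0.029851)×(1.153262 - 3.190000)/(-0.029851 - 32.235659)
       = 1.155146
Iteration 3:
  f(1.153262) = -0.029851
  f(1.155146) = -0.017248
  x_4 = 1.155146 - (-0.017248)×(1.155146 - 1.153262)/(-0.017248 - (-0.029851))
       = 1.157725
Iteration 4:
  f(1.155146) = -0.017248
  f(1.157725) = 0.000028
  x_5 = 1.157725 - 0.000028×(1.157725 - 1.155146)/(0.000028 - (-0.017248))
       = 1.157721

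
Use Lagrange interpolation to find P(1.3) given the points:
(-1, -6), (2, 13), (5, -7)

Lagrange interpolation formula:
P(x) = Σ yᵢ × Lᵢ(x)
where Lᵢ(x) = Π_{j≠i} (x - xⱼ)/(xᵢ - xⱼ)

L_0(1.3) = (1.3 - 2)/(-1 - 2) × (1.3 - 5)/(-1 - 5) = 0.143889
L_1(1.3) = (1.3 - (-1))/(2 - (-1)) × (1.3 - 5)/(2 - 5) = 0.945556
L_2(1.3) = (1.3 - (-1))/(5 - (-1)) × (1.3 - 2)/(5 - 2) = -0.089444

P(1.3) = (-6)×L_0(1.3) + 13×L_1(1.3) + (-7)×L_2(1.3)
P(1.3) = 12.055000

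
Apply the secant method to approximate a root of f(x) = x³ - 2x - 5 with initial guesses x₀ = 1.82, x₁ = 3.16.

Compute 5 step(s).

f(x) = x³ - 2x - 5
x₀ = 1.82, x₁ = 3.16

Secant formula: x_{n+1} = x_n - f(x_n)(x_n - x_{n-1})/(f(x_n) - f(x_{n-1}))

Iteration 1:
  f(1.820000) = -2.611432
  f(3.160000) = 20.234496
  x_2 = 3.160000 - 20.234496×(3.160000 - 1.820000)/(20.234496 - (-2.611432))
       = 1.973170
Iteration 2:
  f(3.160000) = 20.234496
  f(1.973170) = -1.263997
  x_3 = 1.973170 - (-1.263997)×(1.973170 - 3.160000)/(-1.263997 - 20.234496)
       = 2.042950
Iteration 3:
  f(1.973170) = -1.263997
  f(2.042950) = -0.559357
  x_4 = 2.042950 - (-0.559357)×(2.042950 - 1.973170)/(-0.559357 - (-1.263997))
       = 2.098342
Iteration 4:
  f(2.042950) = -0.559357
  f(2.098342) = 0.042395
  x_5 = 2.098342 - 0.042395×(2.098342 - 2.042950)/(0.042395 - (-0.559357))
       = 2.094439
Iteration 5:
  f(2.098342) = 0.042395
  f(2.094439) = -0.001253
  x_6 = 2.094439 - (-0.001253)×(2.094439 - 2.098342)/(-0.001253 - 0.042395)
       = 2.094551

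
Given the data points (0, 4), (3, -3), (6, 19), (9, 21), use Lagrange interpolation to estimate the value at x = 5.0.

Lagrange interpolation formula:
P(x) = Σ yᵢ × Lᵢ(x)
where Lᵢ(x) = Π_{j≠i} (x - xⱼ)/(xᵢ - xⱼ)

L_0(5.0) = (5.0 - 3)/(0 - 3) × (5.0 - 6)/(0 - 6) × (5.0 - 9)/(0 - 9) = -0.049383
L_1(5.0) = (5.0 - 0)/(3 - 0) × (5.0 - 6)/(3 - 6) × (5.0 - 9)/(3 - 9) = 0.370370
L_2(5.0) = (5.0 - 0)/(6 - 0) × (5.0 - 3)/(6 - 3) × (5.0 - 9)/(6 - 9) = 0.740741
L_3(5.0) = (5.0 - 0)/(9 - 0) × (5.0 - 3)/(9 - 3) × (5.0 - 6)/(9 - 6) = -0.061728

P(5.0) = 4×L_0(5.0) + (-3)×L_1(5.0) + 19×L_2(5.0) + 21×L_3(5.0)
P(5.0) = 11.469136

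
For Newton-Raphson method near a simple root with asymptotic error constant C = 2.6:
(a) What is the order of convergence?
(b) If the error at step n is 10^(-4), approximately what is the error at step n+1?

(a) Newton-Raphson has quadratic (order 2) convergence near simple roots.
    This means |e_{n+1}| ≈ C|e_n|².

(b) With |e_n| = 10^(-4) and C = 2.6:
    |e_{n+1}| ≈ 2.6 × (10^(-4))² = 2.6 × 10^(-8)

(a) 2 (quadratic); (b) |e_{n+1}| ≈ 2.600e-08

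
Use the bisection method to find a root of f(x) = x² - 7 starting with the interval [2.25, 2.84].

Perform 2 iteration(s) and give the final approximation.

f(x) = x² - 7
Initial interval: [2.25, 2.84]

Iteration 1:
  c_1 = (2.250000 + 2.840000)/2 = 2.545000
  f(c_1) = f(2.545000) = -0.522975
  f(a) × f(c) ≥ 0, new interval: [2.545000, 2.840000]
Iteration 2:
  c_2 = (2.545000 + 2.840000)/2 = 2.692500
  f(c_2) = f(2.692500) = 0.249556
  f(a) × f(c) < 0, new interval: [2.545000, 2.692500]

After 2 iteration(s), the approximation is c_2 = 2.692500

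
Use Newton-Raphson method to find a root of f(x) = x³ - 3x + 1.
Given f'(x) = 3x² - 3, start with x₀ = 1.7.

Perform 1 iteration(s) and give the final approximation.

f(x) = x³ - 3x + 1
f'(x) = 3x² - 3
x₀ = 1.7

Newton-Raphson formula: x_{n+1} = x_n - f(x_n)/f'(x_n)

Iteration 1:
  f(1.700000) = 0.813000
  f'(1.700000) = 5.670000
  x_1 = 1.700000 - 0.813000/5.670000 = 1.556614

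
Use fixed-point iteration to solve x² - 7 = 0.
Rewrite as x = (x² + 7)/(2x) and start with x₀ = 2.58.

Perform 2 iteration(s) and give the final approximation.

Equation: x² - 7 = 0
Fixed-point form: x = (x² + 7)/(2x)
x₀ = 2.58

x_1 = g(2.580000) = 2.646589
x_2 = g(2.646589) = 2.645751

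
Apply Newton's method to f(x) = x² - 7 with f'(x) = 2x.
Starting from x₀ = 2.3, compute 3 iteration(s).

f(x) = x² - 7
f'(x) = 2x
x₀ = 2.3

Newton-Raphson formula: x_{n+1} = x_n - f(x_n)/f'(x_n)

Iteration 1:
  f(2.300000) = -1.710000
  f'(2.300000) = 4.600000
  x_1 = 2.300000 - (-1.710000)/4.600000 = 2.671739
Iteration 2:
  f(2.671739) = 0.138190
  f'(2.671739) = 5.343478
  x_2 = 2.671739 - 0.138190/5.343478 = 2.645878
Iteration 3:
  f(2.645878) = 0.000669
  f'(2.645878) = 5.291755
  x_3 = 2.645878 - 0.000669/5.291755 = 2.645751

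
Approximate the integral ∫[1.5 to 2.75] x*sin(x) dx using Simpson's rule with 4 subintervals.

f(x) = x*sin(x)
a = 1.5, b = 2.75, n = 4
h = (b - a)/n = 0.312500

Simpson's rule: (h/3)[f(x₀) + 4f(x₁) + 2f(x₂) + ... + f(xₙ)]

x_0 = 1.5000, f(x_0) = 1.496242, coefficient = 1
x_1 = 1.8125, f(x_1) = 1.759814, coefficient = 4
x_2 = 2.1250, f(x_2) = 1.806930, coefficient = 2
x_3 = 2.4375, f(x_3) = 1.577897, coefficient = 4
x_4 = 2.7500, f(x_4) = 1.049568, coefficient = 1

I ≈ (0.312500/3) × 19.510513 = 2.032345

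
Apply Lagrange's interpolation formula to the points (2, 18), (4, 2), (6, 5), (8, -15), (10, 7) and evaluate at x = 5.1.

Lagrange interpolation formula:
P(x) = Σ yᵢ × Lᵢ(x)
where Lᵢ(x) = Π_{j≠i} (x - xⱼ)/(xᵢ - xⱼ)

L_0(5.1) = (5.1 - 4)/(2 - 4) × (5.1 - 6)/(2 - 6) × (5.1 - 8)/(2 - 8) × (5.1 - 10)/(2 - 10) = -0.036635
L_1(5.1) = (5.1 - 2)/(4 - 2) × (5.1 - 6)/(4 - 6) × (5.1 - 8)/(4 - 8) × (5.1 - 10)/(4 - 10) = 0.412978
L_2(5.1) = (5.1 - 2)/(6 - 2) × (5.1 - 4)/(6 - 4) × (5.1 - 8)/(6 - 8) × (5.1 - 10)/(6 - 10) = 0.757127
L_3(5.1) = (5.1 - 2)/(8 - 2) × (5.1 - 4)/(8 - 4) × (5.1 - 6)/(8 - 6) × (5.1 - 10)/(8 - 10) = -0.156647
L_4(5.1) = (5.1 - 2)/(10 - 2) × (5.1 - 4)/(10 - 4) × (5.1 - 6)/(10 - 6) × (5.1 - 8)/(10 - 8) = 0.023177

P(5.1) = 18×L_0(5.1) + 2×L_1(5.1) + 5×L_2(5.1) + (-15)×L_3(5.1) + 7×L_4(5.1)
P(5.1) = 6.464101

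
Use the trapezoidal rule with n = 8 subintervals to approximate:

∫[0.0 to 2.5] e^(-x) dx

f(x) = e^(-x)
a = 0.0, b = 2.5, n = 8
h = (b - a)/n = 0.312500

Trapezoidal rule: (h/2)[f(x₀) + 2f(x₁) + 2f(x₂) + ... + f(xₙ)]

x_0 = 0.0000, f(x_0) = 1.000000, coefficient = 1
x_1 = 0.3125, f(x_1) = 0.731616, coefficient = 2
x_2 = 0.6250, f(x_2) = 0.535261, coefficient = 2
x_3 = 0.9375, f(x_3) = 0.391606, coefficient = 2
x_4 = 1.2500, f(x_4) = 0.286505, coefficient = 2
x_5 = 1.5625, f(x_5) = 0.209611, coefficient = 2
x_6 = 1.8750, f(x_6) = 0.153355, coefficient = 2
x_7 = 2.1875, f(x_7) = 0.112197, coefficient = 2
x_8 = 2.5000, f(x_8) = 0.082085, coefficient = 1

I ≈ (0.312500/2) × 5.922386 = 0.925373
Exact value: 0.917915
Error: 0.007458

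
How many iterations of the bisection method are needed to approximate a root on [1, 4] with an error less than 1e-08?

We need (b-a)/2^n ≤ 1e-08
(4 - 1)/2^n ≤ 1e-08
3/2^n ≤ 1e-08
2^n ≥ 300000000
n ≥ log₂(300000000) = 28.16
n ≥ 29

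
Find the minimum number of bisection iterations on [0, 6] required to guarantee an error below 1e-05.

We need (b-a)/2^n ≤ 1e-05
(6 - 0)/2^n ≤ 1e-05
6/2^n ≤ 1e-05
2^n ≥ 600000
n ≥ log₂(600000) = 19.19
n ≥ 20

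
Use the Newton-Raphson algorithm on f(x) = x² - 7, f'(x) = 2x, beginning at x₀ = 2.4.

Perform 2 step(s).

f(x) = x² - 7
f'(x) = 2x
x₀ = 2.4

Newton-Raphson formula: x_{n+1} = x_n - f(x_n)/f'(x_n)

Iteration 1:
  f(2.400000) = -1.240000
  f'(2.400000) = 4.800000
  x_1 = 2.400000 - (-1.240000)/4.800000 = 2.658333
Iteration 2:
  f(2.658333) = 0.066736
  f'(2.658333) = 5.316667
  x_2 = 2.658333 - 0.066736/5.316667 = 2.645781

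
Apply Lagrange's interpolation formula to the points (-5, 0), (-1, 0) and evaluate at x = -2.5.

Lagrange interpolation formula:
P(x) = Σ yᵢ × Lᵢ(x)
where Lᵢ(x) = Π_{j≠i} (x - xⱼ)/(xᵢ - xⱼ)

L_0(-2.5) = (-2.5 - (-1))/(-5 - (-1)) = 0.375000
L_1(-2.5) = (-2.5 - (-5))/(-1 - (-5)) = 0.625000

P(-2.5) = 0×L_0(-2.5) + 0×L_1(-2.5)
P(-2.5) = 0.000000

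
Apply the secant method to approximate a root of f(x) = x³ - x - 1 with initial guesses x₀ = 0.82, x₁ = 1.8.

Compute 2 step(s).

f(x) = x³ - x - 1
x₀ = 0.82, x₁ = 1.8

Secant formula: x_{n+1} = x_n - f(x_n)(x_n - x_{n-1})/(f(x_n) - f(x_{n-1}))

Iteration 1:
  f(0.820000) = -1.268632
  f(1.800000) = 3.032000
  x_2 = 1.800000 - 3.032000×(1.800000 - 0.820000)/(3.032000 - (-1.268632))
       = 1.109088
Iteration 2:
  f(1.800000) = 3.032000
  f(1.109088) = -0.744826
  x_3 = 1.109088 - (-0.744826)×(1.109088 - 1.800000)/(-0.744826 - 3.032000)
       = 1.245342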